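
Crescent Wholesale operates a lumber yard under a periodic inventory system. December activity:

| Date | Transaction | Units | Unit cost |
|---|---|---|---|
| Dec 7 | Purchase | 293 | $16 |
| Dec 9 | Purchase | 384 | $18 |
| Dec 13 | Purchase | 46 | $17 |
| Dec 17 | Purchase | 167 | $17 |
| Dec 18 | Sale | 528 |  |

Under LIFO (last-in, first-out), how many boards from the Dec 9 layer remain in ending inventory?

Dec 18, 528 sold [LIFO — newest first]: 167 @ $17 + 46 @ $17 + 315 @ $18 = $9,291
Ending inventory: 293 @ $16 + 69 @ $18 = $5,930

69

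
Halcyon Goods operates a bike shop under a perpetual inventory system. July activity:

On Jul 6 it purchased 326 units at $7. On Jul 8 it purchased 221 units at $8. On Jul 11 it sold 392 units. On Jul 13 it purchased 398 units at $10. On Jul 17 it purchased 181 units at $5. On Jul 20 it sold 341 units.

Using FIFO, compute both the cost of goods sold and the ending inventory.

Jul 11, 392 sold [FIFO — oldest first]: 326 @ $7 + 66 @ $8 = $2,810
Jul 20, 341 sold [FIFO — oldest first]: 155 @ $8 + 186 @ $10 = $3,100
Total COGS = $2,810 + $3,100 = $5,910
Ending inventory: 212 @ $10 + 181 @ $5 = $3,025

COGS = $5,910; ending inventory = $3,025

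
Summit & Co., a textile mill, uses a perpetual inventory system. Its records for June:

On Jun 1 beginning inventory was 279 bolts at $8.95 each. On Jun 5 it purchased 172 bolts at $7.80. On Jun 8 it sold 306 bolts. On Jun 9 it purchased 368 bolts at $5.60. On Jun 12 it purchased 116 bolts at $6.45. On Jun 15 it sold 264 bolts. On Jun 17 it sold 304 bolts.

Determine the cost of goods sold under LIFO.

COGS = $6,101.70

Jun 8, 306 sold [LIFO — newest first]: 172 @ $7.80 + 134 @ $8.95 = $2,540.90
Jun 15, 264 sold [LIFO — newest first]: 116 @ $6.45 + 148 @ $5.60 = $1,577.00
Jun 17, 304 sold [LIFO — newest first]: 220 @ $5.60 + 84 @ $8.95 = $1,983.80
Total COGS = $2,540.90 + $1,577.00 + $1,983.80 = $6,101.70
Ending inventory: 61 @ $8.95 = $545.95
Check: goods available $6,647.65 = COGS $6,101.70 + ending $545.95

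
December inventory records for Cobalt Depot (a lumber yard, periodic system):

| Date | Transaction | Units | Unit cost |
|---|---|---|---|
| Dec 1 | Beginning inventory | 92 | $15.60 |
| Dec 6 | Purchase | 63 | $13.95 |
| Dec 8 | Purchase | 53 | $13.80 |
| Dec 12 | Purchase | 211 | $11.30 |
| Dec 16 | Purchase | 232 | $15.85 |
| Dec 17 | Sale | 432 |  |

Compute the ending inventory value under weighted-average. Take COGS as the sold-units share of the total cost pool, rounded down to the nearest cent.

Dec 17, sell 432: 432/651 × $9,106.95 → $6,043.32
Ending inventory (cost pool remaining) = $3,063.63
Check: goods available $9,106.95 = COGS $6,043.32 + ending $3,063.63

Ending inventory = $3,063.63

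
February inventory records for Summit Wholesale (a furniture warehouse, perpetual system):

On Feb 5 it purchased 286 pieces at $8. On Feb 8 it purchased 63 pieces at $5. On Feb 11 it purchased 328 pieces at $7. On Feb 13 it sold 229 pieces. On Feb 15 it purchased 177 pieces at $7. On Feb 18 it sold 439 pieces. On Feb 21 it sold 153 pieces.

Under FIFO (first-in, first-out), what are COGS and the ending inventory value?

COGS = $5,907; ending inventory = $231

Feb 13, 229 sold [FIFO — oldest first]: 229 @ $8 = $1,832
Feb 18, 439 sold [FIFO — oldest first]: 57 @ $8 + 63 @ $5 + 319 @ $7 = $3,004
Feb 21, 153 sold [FIFO — oldest first]: 9 @ $7 + 144 @ $7 = $1,071
Total COGS = $1,832 + $3,004 + $1,071 = $5,907
Ending inventory: 33 @ $7 = $231
Check: goods available $6,138 = COGS $5,907 + ending $231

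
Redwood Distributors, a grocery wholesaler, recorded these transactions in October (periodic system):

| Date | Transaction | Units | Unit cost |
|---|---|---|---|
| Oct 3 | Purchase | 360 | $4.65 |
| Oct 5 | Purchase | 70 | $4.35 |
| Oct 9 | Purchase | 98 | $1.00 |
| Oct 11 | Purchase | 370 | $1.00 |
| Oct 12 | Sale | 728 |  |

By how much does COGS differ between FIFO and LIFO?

$620.50

FIFO COGS: 360 @ $4.65 + 70 @ $4.35 + 98 @ $1.00 + 200 @ $1.00 = $2,276.50
LIFO COGS: 370 @ $1.00 + 98 @ $1.00 + 70 @ $4.35 + 190 @ $4.65 = $1,656.00
Difference = |$2,276.50 − $1,656.00| = $620.50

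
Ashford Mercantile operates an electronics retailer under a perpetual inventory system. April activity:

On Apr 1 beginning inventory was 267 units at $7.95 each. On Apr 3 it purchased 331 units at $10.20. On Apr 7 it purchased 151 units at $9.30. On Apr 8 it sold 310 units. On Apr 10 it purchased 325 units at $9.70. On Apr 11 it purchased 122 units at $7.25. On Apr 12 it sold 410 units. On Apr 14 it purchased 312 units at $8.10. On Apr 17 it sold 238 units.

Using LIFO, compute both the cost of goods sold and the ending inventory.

Apr 8, 310 sold [LIFO — newest first]: 151 @ $9.30 + 159 @ $10.20 = $3,026.10
Apr 12, 410 sold [LIFO — newest first]: 122 @ $7.25 + 288 @ $9.70 = $3,678.10
Apr 17, 238 sold [LIFO — newest first]: 238 @ $8.10 = $1,927.80
Total COGS = $3,026.10 + $3,678.10 + $1,927.80 = $8,632.00
Ending inventory: 267 @ $7.95 + 172 @ $10.20 + 37 @ $9.70 + 74 @ $8.10 = $4,835.35

COGS = $8,632.00; ending inventory = $4,835.35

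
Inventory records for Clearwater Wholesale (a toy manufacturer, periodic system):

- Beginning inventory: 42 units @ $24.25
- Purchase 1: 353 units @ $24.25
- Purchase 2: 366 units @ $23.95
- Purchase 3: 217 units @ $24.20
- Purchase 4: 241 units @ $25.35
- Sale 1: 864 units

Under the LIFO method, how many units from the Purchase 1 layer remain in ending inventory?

Sale 1 (864) [LIFO — newest first]: 241 @ $25.35 + 217 @ $24.20 + 366 @ $23.95 + 40 @ $24.25 = $21,096.45
Ending inventory: 42 @ $24.25 + 313 @ $24.25 = $8,608.75
Check: goods available $29,705.20 = COGS $21,096.45 + ending $8,608.75

313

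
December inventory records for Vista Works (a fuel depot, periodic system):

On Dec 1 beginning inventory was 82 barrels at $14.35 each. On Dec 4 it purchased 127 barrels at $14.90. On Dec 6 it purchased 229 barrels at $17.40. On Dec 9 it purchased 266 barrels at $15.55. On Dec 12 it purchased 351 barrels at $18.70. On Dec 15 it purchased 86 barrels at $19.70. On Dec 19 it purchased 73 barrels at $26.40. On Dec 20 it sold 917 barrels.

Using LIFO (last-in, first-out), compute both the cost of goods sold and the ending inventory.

Dec 20, 917 sold [LIFO — newest first]: 73 @ $26.40 + 86 @ $19.70 + 351 @ $18.70 + 266 @ $15.55 + 141 @ $17.40 = $16,774.80
Ending inventory: 82 @ $14.35 + 127 @ $14.90 + 88 @ $17.40 = $4,600.20

COGS = $16,774.80; ending inventory = $4,600.20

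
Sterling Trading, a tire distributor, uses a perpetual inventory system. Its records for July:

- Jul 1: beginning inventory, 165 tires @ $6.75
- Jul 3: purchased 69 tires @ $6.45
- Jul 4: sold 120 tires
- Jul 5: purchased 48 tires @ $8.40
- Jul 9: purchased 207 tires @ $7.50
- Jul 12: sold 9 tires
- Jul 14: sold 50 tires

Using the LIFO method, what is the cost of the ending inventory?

Jul 4, 120 sold [LIFO — newest first]: 69 @ $6.45 + 51 @ $6.75 = $789.30
Jul 12, 9 sold [LIFO — newest first]: 9 @ $7.50 = $67.50
Jul 14, 50 sold [LIFO — newest first]: 50 @ $7.50 = $375.00
Total COGS = $789.30 + $67.50 + $375.00 = $1,231.80
Ending inventory: 114 @ $6.75 + 48 @ $8.40 + 148 @ $7.50 = $2,282.70

Ending inventory = $2,282.70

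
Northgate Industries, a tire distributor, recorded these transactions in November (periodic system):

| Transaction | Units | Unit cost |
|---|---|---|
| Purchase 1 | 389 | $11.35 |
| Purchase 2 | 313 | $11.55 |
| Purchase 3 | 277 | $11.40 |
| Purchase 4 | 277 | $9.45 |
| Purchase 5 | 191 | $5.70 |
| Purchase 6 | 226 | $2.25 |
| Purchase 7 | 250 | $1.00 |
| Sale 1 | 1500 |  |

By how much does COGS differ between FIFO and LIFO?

$4,168.60

FIFO COGS: 389 @ $11.35 + 313 @ $11.55 + 277 @ $11.40 + 277 @ $9.45 + 191 @ $5.70 + 53 @ $2.25 = $15,013.70
LIFO COGS: 250 @ $1.00 + 226 @ $2.25 + 191 @ $5.70 + 277 @ $9.45 + 277 @ $11.40 + 279 @ $11.55 = $10,845.10
Difference = |$15,013.70 − $10,845.10| = $4,168.60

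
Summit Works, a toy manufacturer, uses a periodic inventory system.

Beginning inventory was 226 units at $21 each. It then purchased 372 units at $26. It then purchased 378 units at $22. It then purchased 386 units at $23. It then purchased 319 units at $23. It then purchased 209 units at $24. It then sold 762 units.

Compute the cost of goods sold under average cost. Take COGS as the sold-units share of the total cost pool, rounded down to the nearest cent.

COGS = $17,725.57

Sale 1, sell 762: 762/1890 × $43,965.00 → $17,725.57
Ending inventory (cost pool remaining) = $26,239.43
Check: goods available $43,965.00 = COGS $17,725.57 + ending $26,239.43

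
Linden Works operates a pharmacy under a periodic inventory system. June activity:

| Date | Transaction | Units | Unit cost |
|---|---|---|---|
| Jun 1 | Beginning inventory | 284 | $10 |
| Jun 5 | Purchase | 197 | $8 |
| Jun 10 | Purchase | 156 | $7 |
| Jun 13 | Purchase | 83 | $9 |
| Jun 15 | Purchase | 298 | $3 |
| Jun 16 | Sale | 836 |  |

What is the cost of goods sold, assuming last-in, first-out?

Jun 16, 836 sold [LIFO — newest first]: 298 @ $3 + 83 @ $9 + 156 @ $7 + 197 @ $8 + 102 @ $10 = $5,329
Ending inventory: 182 @ $10 = $1,820
Check: goods available $7,149 = COGS $5,329 + ending $1,820

COGS = $5,329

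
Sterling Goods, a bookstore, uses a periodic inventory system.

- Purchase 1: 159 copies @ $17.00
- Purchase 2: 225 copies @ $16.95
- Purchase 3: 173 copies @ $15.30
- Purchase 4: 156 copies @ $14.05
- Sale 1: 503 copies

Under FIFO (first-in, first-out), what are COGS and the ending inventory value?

COGS = $8,337.45; ending inventory = $3,018.00

Sale 1 (503) [FIFO — oldest first]: 159 @ $17.00 + 225 @ $16.95 + 119 @ $15.30 = $8,337.45
Ending inventory: 54 @ $15.30 + 156 @ $14.05 = $3,018.00
Check: goods available $11,355.45 = COGS $8,337.45 + ending $3,018.00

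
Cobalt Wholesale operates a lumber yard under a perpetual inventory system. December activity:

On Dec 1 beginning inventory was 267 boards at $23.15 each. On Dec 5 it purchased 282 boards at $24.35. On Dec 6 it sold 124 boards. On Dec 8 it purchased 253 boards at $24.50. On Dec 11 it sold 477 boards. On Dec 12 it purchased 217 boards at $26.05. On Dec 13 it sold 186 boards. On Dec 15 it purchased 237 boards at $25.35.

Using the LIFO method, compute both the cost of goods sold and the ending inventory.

Dec 6, 124 sold [LIFO — newest first]: 124 @ $24.35 = $3,019.40
Dec 11, 477 sold [LIFO — newest first]: 253 @ $24.50 + 158 @ $24.35 + 66 @ $23.15 = $11,573.70
Dec 13, 186 sold [LIFO — newest first]: 186 @ $26.05 = $4,845.30
Total COGS = $3,019.40 + $11,573.70 + $4,845.30 = $19,438.40
Ending inventory: 201 @ $23.15 + 31 @ $26.05 + 237 @ $25.35 = $11,468.65
Check: goods available $30,907.05 = COGS $19,438.40 + ending $11,468.65

COGS = $19,438.40; ending inventory = $11,468.65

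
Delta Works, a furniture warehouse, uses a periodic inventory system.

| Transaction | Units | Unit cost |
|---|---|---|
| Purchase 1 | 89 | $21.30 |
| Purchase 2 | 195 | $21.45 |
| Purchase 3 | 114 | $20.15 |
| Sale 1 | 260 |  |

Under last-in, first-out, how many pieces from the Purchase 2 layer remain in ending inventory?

49

Sale 1 (260) [LIFO — newest first]: 114 @ $20.15 + 146 @ $21.45 = $5,428.80
Ending inventory: 89 @ $21.30 + 49 @ $21.45 = $2,946.75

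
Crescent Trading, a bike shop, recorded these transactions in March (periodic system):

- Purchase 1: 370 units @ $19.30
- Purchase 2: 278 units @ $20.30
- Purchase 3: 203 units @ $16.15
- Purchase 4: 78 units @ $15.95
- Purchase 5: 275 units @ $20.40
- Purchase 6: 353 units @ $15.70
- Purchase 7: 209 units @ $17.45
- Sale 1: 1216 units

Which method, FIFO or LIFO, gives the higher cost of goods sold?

FIFO COGS: 370 @ $19.30 + 278 @ $20.30 + 203 @ $16.15 + 78 @ $15.95 + 275 @ $20.40 + 12 @ $15.70 = $23,105.35
LIFO COGS: 209 @ $17.45 + 353 @ $15.70 + 275 @ $20.40 + 78 @ $15.95 + 203 @ $16.15 + 98 @ $20.30 = $21,311.10

FIFO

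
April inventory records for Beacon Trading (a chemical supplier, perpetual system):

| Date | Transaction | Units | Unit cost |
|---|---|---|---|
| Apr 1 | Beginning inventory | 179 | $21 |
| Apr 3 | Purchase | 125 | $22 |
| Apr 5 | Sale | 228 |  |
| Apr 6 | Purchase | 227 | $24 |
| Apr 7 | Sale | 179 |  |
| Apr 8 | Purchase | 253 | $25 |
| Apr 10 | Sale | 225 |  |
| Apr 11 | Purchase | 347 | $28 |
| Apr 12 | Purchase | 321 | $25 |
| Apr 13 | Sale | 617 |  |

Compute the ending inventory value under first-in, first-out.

Apr 5, 228 sold [FIFO — oldest first]: 179 @ $21 + 49 @ $22 = $4,837
Apr 7, 179 sold [FIFO — oldest first]: 76 @ $22 + 103 @ $24 = $4,144
Apr 10, 225 sold [FIFO — oldest first]: 124 @ $24 + 101 @ $25 = $5,501
Apr 13, 617 sold [FIFO — oldest first]: 152 @ $25 + 347 @ $28 + 118 @ $25 = $16,466
Total COGS = $4,837 + $4,144 + $5,501 + $16,466 = $30,948
Ending inventory: 203 @ $25 = $5,075

Ending inventory = $5,075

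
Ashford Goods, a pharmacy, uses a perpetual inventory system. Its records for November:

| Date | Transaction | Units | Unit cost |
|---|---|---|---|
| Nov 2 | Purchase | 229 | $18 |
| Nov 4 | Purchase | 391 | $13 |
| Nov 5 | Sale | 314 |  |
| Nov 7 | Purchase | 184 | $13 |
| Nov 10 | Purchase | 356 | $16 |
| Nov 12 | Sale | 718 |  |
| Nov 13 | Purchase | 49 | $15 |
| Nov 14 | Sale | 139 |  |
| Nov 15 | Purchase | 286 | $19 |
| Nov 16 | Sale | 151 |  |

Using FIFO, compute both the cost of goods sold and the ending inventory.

Nov 5, 314 sold [FIFO — oldest first]: 229 @ $18 + 85 @ $13 = $5,227
Nov 12, 718 sold [FIFO — oldest first]: 306 @ $13 + 184 @ $13 + 228 @ $16 = $10,018
Nov 14, 139 sold [FIFO — oldest first]: 128 @ $16 + 11 @ $15 = $2,213
Nov 16, 151 sold [FIFO — oldest first]: 38 @ $15 + 113 @ $19 = $2,717
Total COGS = $5,227 + $10,018 + $2,213 + $2,717 = $20,175
Ending inventory: 173 @ $19 = $3,287

COGS = $20,175; ending inventory = $3,287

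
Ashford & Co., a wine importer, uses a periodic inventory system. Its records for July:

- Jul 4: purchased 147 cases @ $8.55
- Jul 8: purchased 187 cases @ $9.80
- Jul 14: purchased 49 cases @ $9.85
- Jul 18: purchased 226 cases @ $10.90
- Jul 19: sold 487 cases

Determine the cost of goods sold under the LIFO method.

Jul 19, 487 sold [LIFO — newest first]: 226 @ $10.90 + 49 @ $9.85 + 187 @ $9.80 + 25 @ $8.55 = $4,992.40
Ending inventory: 122 @ $8.55 = $1,043.10

COGS = $4,992.40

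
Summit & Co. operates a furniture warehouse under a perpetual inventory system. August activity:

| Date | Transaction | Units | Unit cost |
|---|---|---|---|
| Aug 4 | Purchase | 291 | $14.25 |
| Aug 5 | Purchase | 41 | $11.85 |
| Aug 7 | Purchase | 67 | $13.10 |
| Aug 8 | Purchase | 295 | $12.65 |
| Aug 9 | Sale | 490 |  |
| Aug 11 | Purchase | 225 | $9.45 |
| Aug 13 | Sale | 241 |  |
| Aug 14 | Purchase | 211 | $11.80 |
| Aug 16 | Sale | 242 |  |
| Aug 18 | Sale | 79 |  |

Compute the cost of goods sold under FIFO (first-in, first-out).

Aug 9, 490 sold [FIFO — oldest first]: 291 @ $14.25 + 41 @ $11.85 + 67 @ $13.10 + 91 @ $12.65 = $6,661.45
Aug 13, 241 sold [FIFO — oldest first]: 204 @ $12.65 + 37 @ $9.45 = $2,930.25
Aug 16, 242 sold [FIFO — oldest first]: 188 @ $9.45 + 54 @ $11.80 = $2,413.80
Aug 18, 79 sold [FIFO — oldest first]: 79 @ $11.80 = $932.20
Total COGS = $6,661.45 + $2,930.25 + $2,413.80 + $932.20 = $12,937.70
Ending inventory: 78 @ $11.80 = $920.40
Check: goods available $13,858.10 = COGS $12,937.70 + ending $920.40

COGS = $12,937.70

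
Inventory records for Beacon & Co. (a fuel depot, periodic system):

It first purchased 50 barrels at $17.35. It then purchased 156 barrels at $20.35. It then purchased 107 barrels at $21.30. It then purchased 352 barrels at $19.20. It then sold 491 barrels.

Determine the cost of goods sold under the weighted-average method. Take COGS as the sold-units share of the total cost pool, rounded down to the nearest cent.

COGS = $9,657.26

Sale 1, sell 491: 491/665 × $13,079.60 → $9,657.26
Ending inventory (cost pool remaining) = $3,422.34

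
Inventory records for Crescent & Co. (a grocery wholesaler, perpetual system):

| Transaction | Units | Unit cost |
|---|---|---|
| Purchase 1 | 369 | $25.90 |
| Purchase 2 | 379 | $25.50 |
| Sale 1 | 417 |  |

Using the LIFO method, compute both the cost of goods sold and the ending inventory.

Sale 1 (417) [LIFO — newest first]: 379 @ $25.50 + 38 @ $25.90 = $10,648.70
Ending inventory: 331 @ $25.90 = $8,572.90

COGS = $10,648.70; ending inventory = $8,572.90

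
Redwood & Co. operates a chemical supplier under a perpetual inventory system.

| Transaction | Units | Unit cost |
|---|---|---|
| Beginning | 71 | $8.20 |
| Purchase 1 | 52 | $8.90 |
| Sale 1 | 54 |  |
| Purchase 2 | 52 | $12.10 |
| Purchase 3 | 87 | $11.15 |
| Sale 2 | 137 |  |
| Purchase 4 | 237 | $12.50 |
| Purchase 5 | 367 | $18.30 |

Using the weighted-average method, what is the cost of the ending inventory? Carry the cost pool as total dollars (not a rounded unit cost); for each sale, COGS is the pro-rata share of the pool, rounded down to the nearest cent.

After Beginning: 71 on hand, pool $582.20 (≈ $8.2000 each)
After Purchase 1: 123 on hand, pool $1,045.00 (≈ $8.4959 each)
Sale 1, sell 54: 54/123 × $1,045.00 → $458.78
After Purchase 2: 121 on hand, pool $1,215.42 (≈ $10.0448 each)
After Purchase 3: 208 on hand, pool $2,185.47 (≈ $10.5071 each)
Sale 2, sell 137: 137/208 × $2,185.47 → $1,439.46
After Purchase 4: 308 on hand, pool $3,708.51 (≈ $12.0406 each)
After Purchase 5: 675 on hand, pool $10,424.61 (≈ $15.4439 each)
Total COGS = $458.78 + $1,439.46 = $1,898.24
Ending inventory (cost pool remaining) = $10,424.61
Check: goods available $12,322.85 = COGS $1,898.24 + ending $10,424.61

Ending inventory = $10,424.61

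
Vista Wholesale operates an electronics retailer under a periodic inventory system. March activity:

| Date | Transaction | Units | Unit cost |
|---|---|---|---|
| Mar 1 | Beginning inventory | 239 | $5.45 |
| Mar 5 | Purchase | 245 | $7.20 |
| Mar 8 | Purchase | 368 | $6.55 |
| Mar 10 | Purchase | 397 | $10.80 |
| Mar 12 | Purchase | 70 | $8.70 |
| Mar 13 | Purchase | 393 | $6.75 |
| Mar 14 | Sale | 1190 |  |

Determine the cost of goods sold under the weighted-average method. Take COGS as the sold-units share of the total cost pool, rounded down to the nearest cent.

COGS = $9,054.49

Mar 14, sell 1190: 1190/1712 × $13,026.30 → $9,054.49
Ending inventory (cost pool remaining) = $3,971.81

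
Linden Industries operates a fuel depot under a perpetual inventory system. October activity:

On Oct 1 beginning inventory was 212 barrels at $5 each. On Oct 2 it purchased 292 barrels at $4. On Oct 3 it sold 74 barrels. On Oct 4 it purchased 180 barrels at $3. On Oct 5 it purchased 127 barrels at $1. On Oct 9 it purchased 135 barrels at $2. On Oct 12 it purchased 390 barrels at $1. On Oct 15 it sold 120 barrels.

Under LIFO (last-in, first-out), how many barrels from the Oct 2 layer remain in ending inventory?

218

Oct 3, 74 sold [LIFO — newest first]: 74 @ $4 = $296
Oct 15, 120 sold [LIFO — newest first]: 120 @ $1 = $120
Total COGS = $296 + $120 = $416
Ending inventory: 212 @ $5 + 218 @ $4 + 180 @ $3 + 127 @ $1 + 135 @ $2 + 270 @ $1 = $3,139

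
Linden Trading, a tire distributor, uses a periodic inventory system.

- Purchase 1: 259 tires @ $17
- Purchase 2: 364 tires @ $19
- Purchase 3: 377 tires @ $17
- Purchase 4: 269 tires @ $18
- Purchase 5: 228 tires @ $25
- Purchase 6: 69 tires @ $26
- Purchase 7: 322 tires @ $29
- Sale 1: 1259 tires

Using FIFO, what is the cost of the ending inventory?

Ending inventory = $17,012

Sale 1 (1259) [FIFO — oldest first]: 259 @ $17 + 364 @ $19 + 377 @ $17 + 259 @ $18 = $22,390
Ending inventory: 10 @ $18 + 228 @ $25 + 69 @ $26 + 322 @ $29 = $17,012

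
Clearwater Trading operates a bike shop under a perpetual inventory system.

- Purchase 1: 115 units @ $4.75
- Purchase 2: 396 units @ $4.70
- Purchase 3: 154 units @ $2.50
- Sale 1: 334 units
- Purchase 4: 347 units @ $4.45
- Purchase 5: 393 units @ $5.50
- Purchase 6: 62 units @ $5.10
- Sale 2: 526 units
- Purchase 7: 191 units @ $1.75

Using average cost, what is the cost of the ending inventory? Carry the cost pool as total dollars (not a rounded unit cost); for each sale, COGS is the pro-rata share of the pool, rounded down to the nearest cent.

After Purchase 1: 115 on hand, pool $546.25 (≈ $4.7500 each)
After Purchase 2: 511 on hand, pool $2,407.45 (≈ $4.7113 each)
After Purchase 3: 665 on hand, pool $2,792.45 (≈ $4.1992 each)
Sale 1, sell 334: 334/665 × $2,792.45 → $1,402.52
After Purchase 4: 678 on hand, pool $2,934.08 (≈ $4.3276 each)
After Purchase 5: 1071 on hand, pool $5,095.58 (≈ $4.7578 each)
After Purchase 6: 1133 on hand, pool $5,411.78 (≈ $4.7765 each)
Sale 2, sell 526: 526/1133 × $5,411.78 → $2,512.44
After Purchase 7: 798 on hand, pool $3,233.59 (≈ $4.0521 each)
Total COGS = $1,402.52 + $2,512.44 = $3,914.96
Ending inventory (cost pool remaining) = $3,233.59
Check: goods available $7,148.55 = COGS $3,914.96 + ending $3,233.59

Ending inventory = $3,233.59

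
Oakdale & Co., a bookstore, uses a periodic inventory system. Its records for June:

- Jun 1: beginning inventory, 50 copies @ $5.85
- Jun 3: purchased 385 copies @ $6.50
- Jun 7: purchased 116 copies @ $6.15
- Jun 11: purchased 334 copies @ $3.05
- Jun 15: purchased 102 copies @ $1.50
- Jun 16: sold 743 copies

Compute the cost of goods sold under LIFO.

Jun 16, 743 sold [LIFO — newest first]: 102 @ $1.50 + 334 @ $3.05 + 116 @ $6.15 + 191 @ $6.50 = $3,126.60
Ending inventory: 50 @ $5.85 + 194 @ $6.50 = $1,553.50

COGS = $3,126.60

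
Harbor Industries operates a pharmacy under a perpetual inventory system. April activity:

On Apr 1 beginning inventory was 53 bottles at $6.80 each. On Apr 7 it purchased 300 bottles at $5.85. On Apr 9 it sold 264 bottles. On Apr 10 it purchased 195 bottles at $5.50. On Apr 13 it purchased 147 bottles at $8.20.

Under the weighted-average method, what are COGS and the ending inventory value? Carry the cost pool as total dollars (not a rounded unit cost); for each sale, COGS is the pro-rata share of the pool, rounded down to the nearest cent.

COGS = $1,582.05; ending inventory = $2,811.25

After Apr 1: 53 on hand, pool $360.40 (≈ $6.8000 each)
After Apr 7: 353 on hand, pool $2,115.40 (≈ $5.9926 each)
Apr 9, sell 264: 264/353 × $2,115.40 → $1,582.05
After Apr 10: 284 on hand, pool $1,605.85 (≈ $5.6544 each)
After Apr 13: 431 on hand, pool $2,811.25 (≈ $6.5226 each)
Ending inventory (cost pool remaining) = $2,811.25
Check: goods available $4,393.30 = COGS $1,582.05 + ending $2,811.25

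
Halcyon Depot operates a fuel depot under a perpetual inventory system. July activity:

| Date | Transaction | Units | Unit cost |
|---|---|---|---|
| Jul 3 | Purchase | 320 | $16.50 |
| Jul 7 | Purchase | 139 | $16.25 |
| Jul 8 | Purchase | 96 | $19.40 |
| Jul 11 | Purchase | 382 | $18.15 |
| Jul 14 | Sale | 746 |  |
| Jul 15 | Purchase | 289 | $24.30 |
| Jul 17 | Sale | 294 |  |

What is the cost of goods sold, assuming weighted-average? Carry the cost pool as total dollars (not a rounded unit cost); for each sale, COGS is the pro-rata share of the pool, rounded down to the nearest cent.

COGS = $19,345.61

After Jul 3: 320 on hand, pool $5,280.00 (≈ $16.5000 each)
After Jul 7: 459 on hand, pool $7,538.75 (≈ $16.4243 each)
After Jul 8: 555 on hand, pool $9,401.15 (≈ $16.9390 each)
After Jul 11: 937 on hand, pool $16,334.45 (≈ $17.4327 each)
Jul 14, sell 746: 746/937 × $16,334.45 → $13,004.80
After Jul 15: 480 on hand, pool $10,352.35 (≈ $21.5674 each)
Jul 17, sell 294: 294/480 × $10,352.35 → $6,340.81
Total COGS = $13,004.80 + $6,340.81 = $19,345.61
Ending inventory (cost pool remaining) = $4,011.54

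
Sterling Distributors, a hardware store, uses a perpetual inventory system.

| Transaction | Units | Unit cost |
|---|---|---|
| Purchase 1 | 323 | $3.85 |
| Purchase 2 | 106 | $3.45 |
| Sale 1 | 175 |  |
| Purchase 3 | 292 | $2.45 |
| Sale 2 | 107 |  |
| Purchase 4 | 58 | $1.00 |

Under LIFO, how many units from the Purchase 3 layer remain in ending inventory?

185

Sale 1 (175) [LIFO — newest first]: 106 @ $3.45 + 69 @ $3.85 = $631.35
Sale 2 (107) [LIFO — newest first]: 107 @ $2.45 = $262.15
Total COGS = $631.35 + $262.15 = $893.50
Ending inventory: 254 @ $3.85 + 185 @ $2.45 + 58 @ $1.00 = $1,489.15
Check: goods available $2,382.65 = COGS $893.50 + ending $1,489.15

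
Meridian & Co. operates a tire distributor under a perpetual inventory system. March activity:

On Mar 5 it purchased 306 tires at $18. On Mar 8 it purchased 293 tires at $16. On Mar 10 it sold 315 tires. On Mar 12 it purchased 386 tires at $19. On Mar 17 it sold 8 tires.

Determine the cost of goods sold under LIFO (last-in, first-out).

COGS = $5,236

Mar 10, 315 sold [LIFO — newest first]: 293 @ $16 + 22 @ $18 = $5,084
Mar 17, 8 sold [LIFO — newest first]: 8 @ $19 = $152
Total COGS = $5,084 + $152 = $5,236
Ending inventory: 284 @ $18 + 378 @ $19 = $12,294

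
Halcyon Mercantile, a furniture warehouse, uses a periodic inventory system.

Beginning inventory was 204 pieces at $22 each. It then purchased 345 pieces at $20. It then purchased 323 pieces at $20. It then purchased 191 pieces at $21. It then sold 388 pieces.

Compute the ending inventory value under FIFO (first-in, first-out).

Ending inventory = $13,691

Sale 1 (388) [FIFO — oldest first]: 204 @ $22 + 184 @ $20 = $8,168
Ending inventory: 161 @ $20 + 323 @ $20 + 191 @ $21 = $13,691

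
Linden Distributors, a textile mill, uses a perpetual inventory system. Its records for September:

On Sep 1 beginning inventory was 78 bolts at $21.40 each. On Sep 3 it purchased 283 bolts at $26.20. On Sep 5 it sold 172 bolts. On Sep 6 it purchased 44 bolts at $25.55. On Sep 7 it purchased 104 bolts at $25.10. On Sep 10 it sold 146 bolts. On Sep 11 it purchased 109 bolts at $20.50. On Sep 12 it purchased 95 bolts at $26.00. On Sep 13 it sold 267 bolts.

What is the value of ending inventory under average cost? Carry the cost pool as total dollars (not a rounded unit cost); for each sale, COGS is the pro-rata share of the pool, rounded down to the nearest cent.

Ending inventory = $3,083.86

After Sep 1: 78 on hand, pool $1,669.20 (≈ $21.4000 each)
After Sep 3: 361 on hand, pool $9,083.80 (≈ $25.1629 each)
Sep 5, sell 172: 172/361 × $9,083.80 → $4,328.01
After Sep 6: 233 on hand, pool $5,879.99 (≈ $25.2360 each)
After Sep 7: 337 on hand, pool $8,490.39 (≈ $25.1940 each)
Sep 10, sell 146: 146/337 × $8,490.39 → $3,678.32
After Sep 11: 300 on hand, pool $7,046.57 (≈ $23.4886 each)
After Sep 12: 395 on hand, pool $9,516.57 (≈ $24.0926 each)
Sep 13, sell 267: 267/395 × $9,516.57 → $6,432.71
Total COGS = $4,328.01 + $3,678.32 + $6,432.71 = $14,439.04
Ending inventory (cost pool remaining) = $3,083.86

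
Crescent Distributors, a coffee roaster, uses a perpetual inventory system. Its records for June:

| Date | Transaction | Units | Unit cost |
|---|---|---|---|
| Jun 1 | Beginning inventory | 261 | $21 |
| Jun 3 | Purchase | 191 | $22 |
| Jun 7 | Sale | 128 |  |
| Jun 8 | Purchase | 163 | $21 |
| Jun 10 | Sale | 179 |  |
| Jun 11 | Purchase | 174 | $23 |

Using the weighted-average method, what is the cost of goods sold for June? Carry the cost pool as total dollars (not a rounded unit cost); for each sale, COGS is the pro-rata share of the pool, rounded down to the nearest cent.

COGS = $6,551.40

After Jun 1: 261 on hand, pool $5,481.00 (≈ $21.0000 each)
After Jun 3: 452 on hand, pool $9,683.00 (≈ $21.4226 each)
Jun 7, sell 128: 128/452 × $9,683.00 → $2,742.08
After Jun 8: 487 on hand, pool $10,363.92 (≈ $21.2811 each)
Jun 10, sell 179: 179/487 × $10,363.92 → $3,809.32
After Jun 11: 482 on hand, pool $10,556.60 (≈ $21.9017 each)
Total COGS = $2,742.08 + $3,809.32 = $6,551.40
Ending inventory (cost pool remaining) = $10,556.60
Check: goods available $17,108.00 = COGS $6,551.40 + ending $10,556.60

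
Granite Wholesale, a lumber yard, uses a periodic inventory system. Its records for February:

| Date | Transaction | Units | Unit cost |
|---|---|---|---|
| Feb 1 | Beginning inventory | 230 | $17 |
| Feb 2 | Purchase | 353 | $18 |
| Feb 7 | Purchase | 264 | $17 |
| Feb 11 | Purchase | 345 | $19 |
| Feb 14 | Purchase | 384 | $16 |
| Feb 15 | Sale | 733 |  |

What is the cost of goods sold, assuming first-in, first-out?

Feb 15, 733 sold [FIFO — oldest first]: 230 @ $17 + 353 @ $18 + 150 @ $17 = $12,814
Ending inventory: 114 @ $17 + 345 @ $19 + 384 @ $16 = $14,637

COGS = $12,814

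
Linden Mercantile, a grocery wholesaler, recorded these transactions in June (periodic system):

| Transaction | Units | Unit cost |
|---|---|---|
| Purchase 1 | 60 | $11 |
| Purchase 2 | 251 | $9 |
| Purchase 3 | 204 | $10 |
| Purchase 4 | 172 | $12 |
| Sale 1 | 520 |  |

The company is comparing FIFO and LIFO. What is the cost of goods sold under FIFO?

COGS = $5,019

FIFO COGS: 60 @ $11 + 251 @ $9 + 204 @ $10 + 5 @ $12 = $5,019
LIFO COGS: 172 @ $12 + 204 @ $10 + 144 @ $9 = $5,400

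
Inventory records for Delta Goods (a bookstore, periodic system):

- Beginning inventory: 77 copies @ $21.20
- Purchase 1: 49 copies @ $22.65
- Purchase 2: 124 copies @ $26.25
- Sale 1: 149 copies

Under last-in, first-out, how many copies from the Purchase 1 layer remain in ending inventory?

Sale 1 (149) [LIFO — newest first]: 124 @ $26.25 + 25 @ $22.65 = $3,821.25
Ending inventory: 77 @ $21.20 + 24 @ $22.65 = $2,176.00
Check: goods available $5,997.25 = COGS $3,821.25 + ending $2,176.00

24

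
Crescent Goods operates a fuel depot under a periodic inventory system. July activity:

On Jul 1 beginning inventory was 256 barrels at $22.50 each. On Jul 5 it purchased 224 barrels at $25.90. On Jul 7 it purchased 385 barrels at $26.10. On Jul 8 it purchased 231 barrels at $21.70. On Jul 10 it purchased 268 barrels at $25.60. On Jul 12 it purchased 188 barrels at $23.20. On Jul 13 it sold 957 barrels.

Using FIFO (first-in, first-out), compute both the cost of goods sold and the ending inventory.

Jul 13, 957 sold [FIFO — oldest first]: 256 @ $22.50 + 224 @ $25.90 + 385 @ $26.10 + 92 @ $21.70 = $23,606.50
Ending inventory: 139 @ $21.70 + 268 @ $25.60 + 188 @ $23.20 = $14,238.70

COGS = $23,606.50; ending inventory = $14,238.70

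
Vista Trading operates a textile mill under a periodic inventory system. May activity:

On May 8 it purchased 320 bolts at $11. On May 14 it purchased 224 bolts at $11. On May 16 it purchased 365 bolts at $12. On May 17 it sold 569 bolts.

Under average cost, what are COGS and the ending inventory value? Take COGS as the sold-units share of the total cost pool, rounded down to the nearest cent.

COGS = $6,487.47; ending inventory = $3,876.53

May 17, sell 569: 569/909 × $10,364.00 → $6,487.47
Ending inventory (cost pool remaining) = $3,876.53
Check: goods available $10,364.00 = COGS $6,487.47 + ending $3,876.53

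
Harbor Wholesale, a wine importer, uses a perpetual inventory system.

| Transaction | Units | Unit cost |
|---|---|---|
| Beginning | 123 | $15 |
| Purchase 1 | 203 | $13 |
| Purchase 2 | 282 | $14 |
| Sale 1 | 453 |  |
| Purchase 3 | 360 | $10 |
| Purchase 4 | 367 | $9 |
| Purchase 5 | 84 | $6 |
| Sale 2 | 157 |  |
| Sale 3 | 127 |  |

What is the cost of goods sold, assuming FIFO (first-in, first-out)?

Sale 1 (453) [FIFO — oldest first]: 123 @ $15 + 203 @ $13 + 127 @ $14 = $6,262
Sale 2 (157) [FIFO — oldest first]: 155 @ $14 + 2 @ $10 = $2,190
Sale 3 (127) [FIFO — oldest first]: 127 @ $10 = $1,270
Total COGS = $6,262 + $2,190 + $1,270 = $9,722
Ending inventory: 231 @ $10 + 367 @ $9 + 84 @ $6 = $6,117

COGS = $9,722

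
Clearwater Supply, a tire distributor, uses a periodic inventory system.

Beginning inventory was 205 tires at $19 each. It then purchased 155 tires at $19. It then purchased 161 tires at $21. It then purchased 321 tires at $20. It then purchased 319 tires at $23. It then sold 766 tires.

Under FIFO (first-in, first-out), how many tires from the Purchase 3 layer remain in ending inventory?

Sale 1 (766) [FIFO — oldest first]: 205 @ $19 + 155 @ $19 + 161 @ $21 + 245 @ $20 = $15,121
Ending inventory: 76 @ $20 + 319 @ $23 = $8,857

76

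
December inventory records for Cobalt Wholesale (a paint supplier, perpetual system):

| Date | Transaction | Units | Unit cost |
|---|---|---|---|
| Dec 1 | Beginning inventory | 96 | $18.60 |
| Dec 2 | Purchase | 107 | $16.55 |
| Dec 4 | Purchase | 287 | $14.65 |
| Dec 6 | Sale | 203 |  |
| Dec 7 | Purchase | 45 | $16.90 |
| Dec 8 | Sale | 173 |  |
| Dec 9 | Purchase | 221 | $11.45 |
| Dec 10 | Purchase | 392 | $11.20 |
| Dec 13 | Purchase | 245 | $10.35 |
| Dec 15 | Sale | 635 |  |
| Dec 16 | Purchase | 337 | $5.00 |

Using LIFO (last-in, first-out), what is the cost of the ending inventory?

Ending inventory = $7,066.10

Dec 6, 203 sold [LIFO — newest first]: 203 @ $14.65 = $2,973.95
Dec 8, 173 sold [LIFO — newest first]: 45 @ $16.90 + 84 @ $14.65 + 44 @ $16.55 = $2,719.30
Dec 15, 635 sold [LIFO — newest first]: 245 @ $10.35 + 390 @ $11.20 = $6,903.75
Total COGS = $2,973.95 + $2,719.30 + $6,903.75 = $12,597.00
Ending inventory: 96 @ $18.60 + 63 @ $16.55 + 221 @ $11.45 + 2 @ $11.20 + 337 @ $5.00 = $7,066.10
Check: goods available $19,663.10 = COGS $12,597.00 + ending $7,066.10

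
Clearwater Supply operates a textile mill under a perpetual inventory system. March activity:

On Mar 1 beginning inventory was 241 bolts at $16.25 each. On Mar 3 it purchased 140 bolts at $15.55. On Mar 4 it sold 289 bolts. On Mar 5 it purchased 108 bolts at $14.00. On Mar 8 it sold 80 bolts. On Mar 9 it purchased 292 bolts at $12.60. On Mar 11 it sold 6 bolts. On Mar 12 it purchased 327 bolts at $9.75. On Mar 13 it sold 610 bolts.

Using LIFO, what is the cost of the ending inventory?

Mar 4, 289 sold [LIFO — newest first]: 140 @ $15.55 + 149 @ $16.25 = $4,598.25
Mar 8, 80 sold [LIFO — newest first]: 80 @ $14.00 = $1,120.00
Mar 11, 6 sold [LIFO — newest first]: 6 @ $12.60 = $75.60
Mar 13, 610 sold [LIFO — newest first]: 327 @ $9.75 + 283 @ $12.60 = $6,754.05
Total COGS = $4,598.25 + $1,120.00 + $75.60 + $6,754.05 = $12,547.90
Ending inventory: 92 @ $16.25 + 28 @ $14.00 + 3 @ $12.60 = $1,924.80

Ending inventory = $1,924.80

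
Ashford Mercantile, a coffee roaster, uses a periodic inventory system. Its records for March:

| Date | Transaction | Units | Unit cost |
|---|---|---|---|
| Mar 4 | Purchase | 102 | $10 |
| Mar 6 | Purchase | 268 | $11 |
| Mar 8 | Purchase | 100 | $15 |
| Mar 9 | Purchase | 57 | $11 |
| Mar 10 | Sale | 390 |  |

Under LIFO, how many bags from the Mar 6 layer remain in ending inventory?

Mar 10, 390 sold [LIFO — newest first]: 57 @ $11 + 100 @ $15 + 233 @ $11 = $4,690
Ending inventory: 102 @ $10 + 35 @ $11 = $1,405
Check: goods available $6,095 = COGS $4,690 + ending $1,405

35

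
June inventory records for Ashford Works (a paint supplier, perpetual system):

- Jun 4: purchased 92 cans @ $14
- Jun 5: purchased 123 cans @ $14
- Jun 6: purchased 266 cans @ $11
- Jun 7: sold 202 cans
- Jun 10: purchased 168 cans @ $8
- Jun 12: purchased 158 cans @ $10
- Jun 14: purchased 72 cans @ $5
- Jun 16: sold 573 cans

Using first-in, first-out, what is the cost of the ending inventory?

Jun 7, 202 sold [FIFO — oldest first]: 92 @ $14 + 110 @ $14 = $2,828
Jun 16, 573 sold [FIFO — oldest first]: 13 @ $14 + 266 @ $11 + 168 @ $8 + 126 @ $10 = $5,712
Total COGS = $2,828 + $5,712 = $8,540
Ending inventory: 32 @ $10 + 72 @ $5 = $680

Ending inventory = $680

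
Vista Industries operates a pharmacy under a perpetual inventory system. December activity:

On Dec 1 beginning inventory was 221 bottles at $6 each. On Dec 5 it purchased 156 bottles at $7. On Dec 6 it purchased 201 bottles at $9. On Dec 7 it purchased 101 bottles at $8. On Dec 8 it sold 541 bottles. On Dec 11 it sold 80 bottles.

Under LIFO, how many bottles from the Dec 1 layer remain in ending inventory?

Dec 8, 541 sold [LIFO — newest first]: 101 @ $8 + 201 @ $9 + 156 @ $7 + 83 @ $6 = $4,207
Dec 11, 80 sold [LIFO — newest first]: 80 @ $6 = $480
Total COGS = $4,207 + $480 = $4,687
Ending inventory: 58 @ $6 = $348
Check: goods available $5,035 = COGS $4,687 + ending $348

58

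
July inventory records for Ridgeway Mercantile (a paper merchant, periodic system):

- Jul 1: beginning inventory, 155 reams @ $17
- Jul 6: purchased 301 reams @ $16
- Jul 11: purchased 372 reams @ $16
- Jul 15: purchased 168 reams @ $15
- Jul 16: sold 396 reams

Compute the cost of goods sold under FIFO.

Jul 16, 396 sold [FIFO — oldest first]: 155 @ $17 + 241 @ $16 = $6,491
Ending inventory: 60 @ $16 + 372 @ $16 + 168 @ $15 = $9,432
Check: goods available $15,923 = COGS $6,491 + ending $9,432

COGS = $6,491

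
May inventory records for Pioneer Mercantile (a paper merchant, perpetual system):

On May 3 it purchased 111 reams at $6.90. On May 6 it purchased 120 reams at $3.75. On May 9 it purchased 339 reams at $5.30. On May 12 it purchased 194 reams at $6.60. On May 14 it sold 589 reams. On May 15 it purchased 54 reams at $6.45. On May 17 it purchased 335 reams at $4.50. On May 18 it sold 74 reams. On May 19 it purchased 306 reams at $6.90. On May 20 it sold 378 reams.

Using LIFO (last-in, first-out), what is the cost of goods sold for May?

COGS = $6,055.50

May 14, 589 sold [LIFO — newest first]: 194 @ $6.60 + 339 @ $5.30 + 56 @ $3.75 = $3,287.10
May 18, 74 sold [LIFO — newest first]: 74 @ $4.50 = $333.00
May 20, 378 sold [LIFO — newest first]: 306 @ $6.90 + 72 @ $4.50 = $2,435.40
Total COGS = $3,287.10 + $333.00 + $2,435.40 = $6,055.50
Ending inventory: 111 @ $6.90 + 64 @ $3.75 + 54 @ $6.45 + 189 @ $4.50 = $2,204.70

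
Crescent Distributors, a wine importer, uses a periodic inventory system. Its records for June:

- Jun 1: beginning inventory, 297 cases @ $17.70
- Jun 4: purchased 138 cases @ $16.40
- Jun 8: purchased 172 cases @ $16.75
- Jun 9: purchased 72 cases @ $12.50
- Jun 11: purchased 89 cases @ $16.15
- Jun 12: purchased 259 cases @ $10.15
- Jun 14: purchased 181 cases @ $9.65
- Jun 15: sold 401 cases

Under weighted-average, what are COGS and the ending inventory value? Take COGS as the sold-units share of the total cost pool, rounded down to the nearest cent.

Jun 15, sell 401: 401/1208 × $17,113.95 → $5,681.03
Ending inventory (cost pool remaining) = $11,432.92

COGS = $5,681.03; ending inventory = $11,432.92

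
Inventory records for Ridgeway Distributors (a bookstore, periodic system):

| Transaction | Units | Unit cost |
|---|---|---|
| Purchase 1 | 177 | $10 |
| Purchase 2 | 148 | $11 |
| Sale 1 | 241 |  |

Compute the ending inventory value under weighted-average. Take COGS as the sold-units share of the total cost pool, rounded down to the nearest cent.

Ending inventory = $878.26

Sale 1, sell 241: 241/325 × $3,398.00 → $2,519.74
Ending inventory (cost pool remaining) = $878.26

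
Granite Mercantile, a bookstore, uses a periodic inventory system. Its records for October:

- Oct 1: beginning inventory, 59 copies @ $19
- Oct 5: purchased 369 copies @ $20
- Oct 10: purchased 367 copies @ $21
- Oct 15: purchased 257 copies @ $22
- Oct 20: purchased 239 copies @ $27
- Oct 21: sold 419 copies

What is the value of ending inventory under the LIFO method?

Ending inventory = $17,902

Oct 21, 419 sold [LIFO — newest first]: 239 @ $27 + 180 @ $22 = $10,413
Ending inventory: 59 @ $19 + 369 @ $20 + 367 @ $21 + 77 @ $22 = $17,902
Check: goods available $28,315 = COGS $10,413 + ending $17,902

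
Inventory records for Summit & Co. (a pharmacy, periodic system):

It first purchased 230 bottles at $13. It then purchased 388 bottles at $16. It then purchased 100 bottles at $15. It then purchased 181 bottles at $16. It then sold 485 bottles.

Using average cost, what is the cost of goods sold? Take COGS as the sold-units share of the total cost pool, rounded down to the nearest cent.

COGS = $7,333.80

Sale 1, sell 485: 485/899 × $13,594.00 → $7,333.80
Ending inventory (cost pool remaining) = $6,260.20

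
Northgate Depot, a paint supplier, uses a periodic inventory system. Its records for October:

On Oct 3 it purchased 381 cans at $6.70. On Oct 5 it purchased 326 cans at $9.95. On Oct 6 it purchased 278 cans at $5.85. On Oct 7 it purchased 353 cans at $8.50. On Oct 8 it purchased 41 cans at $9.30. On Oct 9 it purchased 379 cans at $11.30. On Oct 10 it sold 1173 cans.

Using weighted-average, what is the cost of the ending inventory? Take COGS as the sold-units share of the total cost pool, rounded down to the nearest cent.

Ending inventory = $5,020.49

Oct 10, sell 1173: 1173/1758 × $15,087.20 → $10,066.71
Ending inventory (cost pool remaining) = $5,020.49
Check: goods available $15,087.20 = COGS $10,066.71 + ending $5,020.49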